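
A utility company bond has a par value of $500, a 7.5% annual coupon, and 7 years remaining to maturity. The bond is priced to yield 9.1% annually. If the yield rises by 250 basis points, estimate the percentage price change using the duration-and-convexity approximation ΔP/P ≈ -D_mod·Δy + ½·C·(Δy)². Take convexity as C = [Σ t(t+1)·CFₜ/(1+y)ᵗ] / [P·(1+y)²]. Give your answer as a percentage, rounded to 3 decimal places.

-11.810%

With y = 0.091:
  t   CF        PV=CF/(1+0.091)^t    t·PV        t(t+1)·PV
  1        37.50        34.3721        34.3721          68.7443
  2        37.50        31.5052        63.0103         189.0310
  3        37.50        28.8773        86.6320         346.5279
  4        37.50        26.4687       105.8747         529.3736
  5        37.50        24.2609       121.3047         727.8280
  6        37.50        22.2373       133.4240         933.9681
  7       537.50       292.1495     2,045.0468      16,360.3745
  Σ                    459.8711     2,589.6647      19,155.8475
P = 459.8711; D_Mac = 5.63128 yrs; D_mod = 5.16158 yrs; C = 34.99578.
Duration effect: -5.16158 × (+0.025) = -0.129039
Convexity effect: 0.5 × 34.99578 × (0.025)² = +0.0109362
ΔP/P ≈ -0.129039 + 0.0109362 = -0.118103 = -11.8103%.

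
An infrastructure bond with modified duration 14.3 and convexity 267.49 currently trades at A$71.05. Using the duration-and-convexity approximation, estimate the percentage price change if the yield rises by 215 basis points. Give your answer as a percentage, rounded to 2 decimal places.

Duration effect: -D_mod·Δy = -14.3 × (+0.0215) = -0.307450
Convexity effect: ½·C·(Δy)² = 0.5 × 267.49 × (0.0215)² = +0.06182362625
ΔP/P ≈ -0.307450 + 0.06182362625 = -0.24562637375
= -24.562637375%.

-24.56%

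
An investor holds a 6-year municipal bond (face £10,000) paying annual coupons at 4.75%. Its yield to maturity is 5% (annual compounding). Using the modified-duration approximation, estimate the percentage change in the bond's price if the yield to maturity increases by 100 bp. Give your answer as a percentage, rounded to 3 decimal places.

-5.100%

Periodic yield y = 0.05. Modified duration first:
  t   CF        PV=CF/(1+0.05)^t    t·PV
  1       475.00       452.3810       452.3810
  2       475.00       430.8390       861.6780
  3       475.00       410.3229     1,230.9686
  4       475.00       390.7837     1,563.1347
  5       475.00       372.1749     1,860.8746
  6    10,475.00     7,816.6063    46,899.6377
  Σ                  9,873.1077    52,868.6746
P = 9,873.1077; D_Mac = 5.35482 yrs; D_mod = 5.35482/(1+0.05) = 5.09982 yrs.
ΔP/P ≈ -D_mod · Δy = -5.09982 × (+0.01) = -0.050998 = -5.0998%.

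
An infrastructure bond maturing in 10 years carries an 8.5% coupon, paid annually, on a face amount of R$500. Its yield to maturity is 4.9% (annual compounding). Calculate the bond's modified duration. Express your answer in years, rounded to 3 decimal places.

7.128 years

Periodic yield y = 0.049. First find Macaulay duration:
  t   CF        PV=CF/(1+0.049)^t    t·PV
  1        42.50        40.5148        40.5148
  2        42.50        38.6223        77.2446
  3        42.50        36.8182       110.4546
  4        42.50        35.0984       140.3935
  5        42.50        33.4589       167.2944
  6        42.50        31.8960       191.3759
  7        42.50        30.4061       212.8426
  8        42.50        28.9858       231.8863
  9        42.50        27.6318       248.6864
  10      542.50       336.2365     3,362.3650
  Σ                    639.6687     4,783.0580
P = 639.6687; Macaulay duration = 4,783.0580 / 639.6687 = 7.47740 years.
Modified duration = D_Mac / (1 + y) = 7.47740 / 1.049 = 7.12812 years.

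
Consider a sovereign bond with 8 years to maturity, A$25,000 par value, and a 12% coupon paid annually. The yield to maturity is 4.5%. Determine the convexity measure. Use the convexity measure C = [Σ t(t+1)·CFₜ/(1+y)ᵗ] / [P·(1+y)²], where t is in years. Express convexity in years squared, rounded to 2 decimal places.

With y = 0.045:
  t   CF        PV=CF/(1+0.045)^t    t·PV        t(t+1)·PV
  1     3,000.00     2,870.8134     2,870.8134       5,741.6268
  2     3,000.00     2,747.1899     5,494.3797      16,483.1391
  3     3,000.00     2,628.8898     7,886.6694      31,546.6777
  4     3,000.00     2,515.6840    10,062.7361      50,313.6806
  5     3,000.00     2,407.3531    12,036.7657      72,220.5942
  6     3,000.00     2,303.6872    13,822.1233      96,754.8630
  7     3,000.00     2,204.4854    15,431.3976     123,451.1809
  8    28,000.00    19,689.1836   157,513.4684   1,417,621.2160
  Σ                 37,367.2864   225,118.3537   1,814,132.9783
P = 37,367.2864.
Convexity = Σ t(t+1)·PV / [P·(1+y)²] = 1,814,132.9783 / (37,367.2864 × 1.092025) = 44.45749.

44.46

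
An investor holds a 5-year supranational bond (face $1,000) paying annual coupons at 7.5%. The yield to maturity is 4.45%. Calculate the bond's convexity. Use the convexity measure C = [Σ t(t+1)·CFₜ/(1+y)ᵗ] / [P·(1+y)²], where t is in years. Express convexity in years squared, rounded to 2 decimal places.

23.07

With y = 0.0445:
  t   CF        PV=CF/(1+0.0445)^t    t·PV        t(t+1)·PV
  1        75.00        71.8047        71.8047         143.6094
  2        75.00        68.7455       137.4910         412.4731
  3        75.00        65.8167       197.4500         789.8001
  4        75.00        63.0126       252.0505       1,260.2523
  5     1,075.00       864.7016     4,323.5078      25,941.0468
  Σ                  1,134.0811     4,982.3040      28,547.1816
P = 1,134.0811.
Convexity = Σ t(t+1)·PV / [P·(1+y)²] = 28,547.1816 / (1,134.0811 × 1.090980) = 23.07290.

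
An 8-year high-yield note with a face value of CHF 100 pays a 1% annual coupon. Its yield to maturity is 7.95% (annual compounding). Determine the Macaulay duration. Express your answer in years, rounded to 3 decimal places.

Periodic yield y = 0.0795. Discount each cash flow and weight by its year:
  t   CF        PV=CF/(1+0.0795)^t    t·PV
  1         1.00         0.9264         0.9264
  2         1.00         0.8581         1.7163
  3         1.00         0.7949         2.3848
  4         1.00         0.7364         2.9456
  5         1.00         0.6822         3.4108
  6         1.00         0.6319         3.7915
  7         1.00         0.5854         4.0977
  8       101.00        54.7697       438.1574
  Σ                     59.9850       457.4305
Price P = Σ PV = 59.9850.
Macaulay duration = Σ(t·PV) / P = 457.4305 / 59.9850 = 7.62575 years.

7.626 years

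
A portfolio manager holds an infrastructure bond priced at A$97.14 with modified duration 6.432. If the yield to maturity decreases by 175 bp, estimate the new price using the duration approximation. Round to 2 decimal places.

Duration approximation: ΔP/P ≈ -D_mod · Δy = -6.432 × (-0.0175) = +0.112560.
New price ≈ 97.14 × (1 + 0.112560) = 108.0740784.

A$108.07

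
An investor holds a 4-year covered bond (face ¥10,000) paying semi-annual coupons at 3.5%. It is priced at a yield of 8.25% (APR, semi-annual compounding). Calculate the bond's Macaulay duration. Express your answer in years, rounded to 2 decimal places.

Periodic yield y = 0.04125. Discount each cash flow and weight by its period:
  t   CF        PV=CF/(1+0.04125)^t    t·PV
  1       175.00       168.0672       168.0672
  2       175.00       161.4091       322.8182
  3       175.00       155.0147       465.0442
  4       175.00       148.8737       595.4948
  5       175.00       142.9759       714.8797
  6       175.00       137.3118       823.8710
  7       175.00       131.8721       923.1048
  8    10,175.00     7,363.6697    58,909.3580
  Σ                  8,409.1944    62,922.6379
Price P = Σ PV = 8,409.1944.
Macaulay duration = Σ(t·PV) / P = 62,922.6379 / 8,409.1944 = 7.48260 half-year periods.
In years: 7.48260 / 2 = 3.74130 years.

3.74 years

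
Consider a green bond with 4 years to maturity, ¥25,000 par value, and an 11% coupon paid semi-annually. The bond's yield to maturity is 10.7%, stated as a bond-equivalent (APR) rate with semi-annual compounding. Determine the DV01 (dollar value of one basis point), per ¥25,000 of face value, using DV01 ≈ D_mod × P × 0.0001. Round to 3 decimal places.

¥8.014

Periodic yield y = 0.0535.
  t   CF        PV=CF/(1+0.0535)^t    t·PV
  1     1,375.00     1,305.1732     1,305.1732
  2     1,375.00     1,238.8925     2,477.7850
  3     1,375.00     1,175.9777     3,527.9330
  4     1,375.00     1,116.2579     4,465.0315
  5     1,375.00     1,059.5708     5,297.8542
  6     1,375.00     1,005.7625     6,034.5753
  7     1,375.00       954.6868     6,682.8076
  8    26,375.00    17,382.6565   139,061.2522
  Σ                 25,238.9780   168,852.4121
P = 25,238.9780; D_Mac = 6.69014 half-year periods = 3.34507 yrs; D_mod = 3.17520 yrs.
DV01 ≈ 3.17520 × 25,238.9780 × 0.0001 = 8.013878.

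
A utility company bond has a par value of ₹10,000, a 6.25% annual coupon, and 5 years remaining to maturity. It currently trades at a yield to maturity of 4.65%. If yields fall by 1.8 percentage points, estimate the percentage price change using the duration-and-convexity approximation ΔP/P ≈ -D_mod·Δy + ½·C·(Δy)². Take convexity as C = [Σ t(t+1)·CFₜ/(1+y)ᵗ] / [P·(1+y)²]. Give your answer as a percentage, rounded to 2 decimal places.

With y = 0.0465:
  t   CF        PV=CF/(1+0.0465)^t    t·PV        t(t+1)·PV
  1       625.00       597.2289       597.2289       1,194.4577
  2       625.00       570.6917     1,141.3834       3,424.1502
  3       625.00       545.3337     1,636.0010       6,544.0041
  4       625.00       521.1024     2,084.4097      10,422.0483
  5    10,625.00     8,465.1133    42,325.5665     253,953.3991
  Σ                 10,699.4699    47,784.5895     275,538.0594
P = 10,699.4699; D_Mac = 4.46607 yrs; D_mod = 4.26763 yrs; C = 23.51478.
Duration effect: -4.26763 × (-0.018) = +0.076817
Convexity effect: 0.5 × 23.51478 × (-0.018)² = +0.0038094
ΔP/P ≈ +0.076817 + 0.0038094 = +0.080627 = +8.0627%.

+8.06%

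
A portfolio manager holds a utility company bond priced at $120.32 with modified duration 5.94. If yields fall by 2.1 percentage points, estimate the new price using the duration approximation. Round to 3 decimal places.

$135.329

Duration approximation: ΔP/P ≈ -D_mod · Δy = -5.94 × (-0.021) = +0.124740.
New price ≈ 120.32 × (1 + 0.124740) = 135.3287168.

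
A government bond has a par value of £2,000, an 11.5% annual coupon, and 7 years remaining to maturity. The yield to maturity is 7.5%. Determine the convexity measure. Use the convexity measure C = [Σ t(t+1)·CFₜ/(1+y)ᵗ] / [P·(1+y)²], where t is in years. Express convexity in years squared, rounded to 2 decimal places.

33.43

With y = 0.075:
  t   CF        PV=CF/(1+0.075)^t    t·PV        t(t+1)·PV
  1       230.00       213.9535       213.9535         427.9070
  2       230.00       199.0265       398.0530       1,194.1590
  3       230.00       185.1409       555.4228       2,221.6912
  4       230.00       172.2241       688.8965       3,444.4824
  5       230.00       160.2085       801.0424       4,806.2546
  6       230.00       149.0311       894.1869       6,259.3083
  7     2,230.00     1,344.1434     9,409.0040      75,272.0320
  Σ                  2,423.7281    12,960.5591      93,625.8344
P = 2,423.7281.
Convexity = Σ t(t+1)·PV / [P·(1+y)²] = 93,625.8344 / (2,423.7281 × 1.155625) = 33.42681.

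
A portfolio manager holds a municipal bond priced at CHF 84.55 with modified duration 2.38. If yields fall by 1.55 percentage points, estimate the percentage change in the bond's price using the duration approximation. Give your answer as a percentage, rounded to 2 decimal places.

+3.69%

Duration approximation: ΔP/P ≈ -D_mod · Δy = -2.38 × (-0.0155) = +0.036890.
As a percentage: +3.6890%.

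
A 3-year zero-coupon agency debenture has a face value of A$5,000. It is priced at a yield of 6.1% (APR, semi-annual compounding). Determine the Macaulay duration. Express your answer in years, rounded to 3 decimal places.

3.000 years

A zero-coupon bond has a single cash flow at maturity, so its Macaulay duration equals its maturity: 3 years.
(Equivalently: 6 semi-annual periods ÷ 2 = 3 years.)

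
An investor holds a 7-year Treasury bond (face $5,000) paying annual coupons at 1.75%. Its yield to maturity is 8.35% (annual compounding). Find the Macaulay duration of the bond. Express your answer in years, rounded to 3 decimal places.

Periodic yield y = 0.0835. Discount each cash flow and weight by its year:
  t   CF        PV=CF/(1+0.0835)^t    t·PV
  1        87.50        80.7568        80.7568
  2        87.50        74.5333       149.0666
  3        87.50        68.7894       206.3681
  4        87.50        63.4881       253.9524
  5        87.50        58.5954       292.9770
  6        87.50        54.0797       324.4784
  7     5,087.50     2,902.0308    20,314.2154
  Σ                  3,302.2735    21,621.8147
Price P = Σ PV = 3,302.2735.
Macaulay duration = Σ(t·PV) / P = 21,621.8147 / 3,302.2735 = 6.54755 years.

6.548 years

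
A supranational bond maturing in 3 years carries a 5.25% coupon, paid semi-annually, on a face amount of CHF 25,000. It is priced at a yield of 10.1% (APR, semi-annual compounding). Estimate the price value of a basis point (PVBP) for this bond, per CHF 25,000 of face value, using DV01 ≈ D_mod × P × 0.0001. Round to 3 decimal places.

CHF 5.844

Periodic yield y = 0.0505.
  t   CF        PV=CF/(1+0.0505)^t    t·PV
  1       656.25       624.7025       624.7025
  2       656.25       594.6716     1,189.3432
  3       656.25       566.0843     1,698.2530
  4       656.25       538.8713     2,155.4854
  5       656.25       512.9665     2,564.8327
  6    25,656.25    19,090.4796   114,542.8774
  Σ                 21,927.7759   122,775.4942
P = 21,927.7759; D_Mac = 5.59909 half-year periods = 2.79954 yrs; D_mod = 2.66496 yrs.
DV01 ≈ 2.66496 × 21,927.7759 × 0.0001 = 5.843669.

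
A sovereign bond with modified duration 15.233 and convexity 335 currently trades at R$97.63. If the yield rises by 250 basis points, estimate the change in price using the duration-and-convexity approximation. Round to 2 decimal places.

-R$26.96

Duration effect: -D_mod·Δy = -15.233 × (+0.025) = -0.380825
Convexity effect: ½·C·(Δy)² = 0.5 × 335 × (0.025)² = +0.1046875
ΔP/P ≈ -0.380825 + 0.1046875 = -0.2761375
ΔP ≈ 97.63 × (-0.2761375) = -26.959304125.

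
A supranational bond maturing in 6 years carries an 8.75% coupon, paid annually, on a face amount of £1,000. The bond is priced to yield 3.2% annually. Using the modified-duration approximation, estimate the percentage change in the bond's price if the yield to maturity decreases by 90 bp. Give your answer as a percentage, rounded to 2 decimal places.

+4.41%

Periodic yield y = 0.032. Modified duration first:
  t   CF        PV=CF/(1+0.032)^t    t·PV
  1        87.50        84.7868        84.7868
  2        87.50        82.1578       164.3155
  3        87.50        79.6102       238.8307
  4        87.50        77.1417       308.5668
  5        87.50        74.7497       373.7486
  6     1,087.50       900.2250     5,401.3502
  Σ                  1,298.6713     6,571.5987
P = 1,298.6713; D_Mac = 5.06025 yrs; D_mod = 5.06025/(1+0.032) = 4.90334 yrs.
ΔP/P ≈ -D_mod · Δy = -4.90334 × (-0.009) = +0.044130 = +4.4130%.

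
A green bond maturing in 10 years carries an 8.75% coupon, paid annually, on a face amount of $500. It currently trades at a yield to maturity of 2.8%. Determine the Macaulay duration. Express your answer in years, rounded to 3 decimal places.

7.643 years

Periodic yield y = 0.028. Discount each cash flow and weight by its year:
  t   CF        PV=CF/(1+0.028)^t    t·PV
  1        43.75        42.5584        42.5584
  2        43.75        41.3992        82.7984
  3        43.75        40.2716       120.8148
  4        43.75        39.1747       156.6988
  5        43.75        38.1077       190.5384
  6        43.75        37.0697       222.4184
  7        43.75        36.0600       252.4203
  8        43.75        35.0779       280.6229
  9        43.75        34.1224       307.1019
  10      543.75       412.5420     4,125.4196
  Σ                    756.3835     5,781.3917
Price P = Σ PV = 756.3835.
Macaulay duration = Σ(t·PV) / P = 5,781.3917 / 756.3835 = 7.64347 years.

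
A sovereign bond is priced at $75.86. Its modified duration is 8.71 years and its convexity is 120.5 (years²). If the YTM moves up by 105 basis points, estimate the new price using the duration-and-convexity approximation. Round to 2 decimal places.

$69.43

Duration effect: -D_mod·Δy = -8.71 × (+0.0105) = -0.091455
Convexity effect: ½·C·(Δy)² = 0.5 × 120.5 × (0.0105)² = +0.0066425625
ΔP/P ≈ -0.091455 + 0.0066425625 = -0.0848124375
New price ≈ 75.86 × (1 - 0.0848124375) = 69.42612849125.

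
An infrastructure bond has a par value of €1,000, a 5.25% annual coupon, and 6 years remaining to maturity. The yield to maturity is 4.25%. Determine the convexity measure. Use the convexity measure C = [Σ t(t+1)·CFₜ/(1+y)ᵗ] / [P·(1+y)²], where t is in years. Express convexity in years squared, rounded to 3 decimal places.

With y = 0.0425:
  t   CF        PV=CF/(1+0.0425)^t    t·PV        t(t+1)·PV
  1        52.50        50.3597        50.3597         100.7194
  2        52.50        48.3067        96.6134         289.8401
  3        52.50        46.3373       139.0120         556.0481
  4        52.50        44.4483       177.7932         888.9658
  5        52.50        42.6362       213.1812       1,279.0875
  6     1,052.50       819.9091     4,919.4548      34,436.1835
  Σ                  1,051.9974     5,596.4143      37,550.8443
P = 1,051.9974.
Convexity = Σ t(t+1)·PV / [P·(1+y)²] = 37,550.8443 / (1,051.9974 × 1.086806) = 32.84376.

32.844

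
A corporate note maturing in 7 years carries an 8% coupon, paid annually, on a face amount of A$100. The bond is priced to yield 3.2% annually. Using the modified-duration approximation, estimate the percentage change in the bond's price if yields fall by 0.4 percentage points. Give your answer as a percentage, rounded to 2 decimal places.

+2.25%

Periodic yield y = 0.032. Modified duration first:
  t   CF        PV=CF/(1+0.032)^t    t·PV
  1         8.00         7.7519         7.7519
  2         8.00         7.5116        15.0231
  3         8.00         7.2787        21.8360
  4         8.00         7.0530        28.2118
  5         8.00         6.8343        34.1713
  6         8.00         6.6223        39.7341
  7       108.00        86.6295       606.4066
  Σ                    129.6812       753.1348
P = 129.6812; D_Mac = 5.80759 yrs; D_mod = 5.80759/(1+0.032) = 5.62751 yrs.
ΔP/P ≈ -D_mod · Δy = -5.62751 × (-0.004) = +0.022510 = +2.2510%.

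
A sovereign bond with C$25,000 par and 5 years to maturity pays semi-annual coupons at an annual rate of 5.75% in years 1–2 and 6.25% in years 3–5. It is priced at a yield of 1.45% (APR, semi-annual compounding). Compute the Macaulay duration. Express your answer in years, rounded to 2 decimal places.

Periodic yield y = 0.00725. Discount each cash flow and weight by its period:
  t   CF        PV=CF/(1+0.00725)^t    t·PV
  1       718.75       713.5766       713.5766
  2       718.75       708.4404     1,416.8808
  3       718.75       703.3412     2,110.0235
  4       718.75       698.2786     2,793.1145
  5       781.25       753.5354     3,767.6769
  6       781.25       748.1116     4,488.6694
  7       781.25       742.7268     5,199.0876
  8       781.25       737.3808     5,899.0464
  9       781.25       732.0733     6,588.6594
  10   25,781.25    23,984.5298   239,845.2984
  Σ                 30,521.9944   272,822.0335
Price P = Σ PV = 30,521.9944.
Macaulay duration = Σ(t·PV) / P = 272,822.0335 / 30,521.9944 = 8.93854 half-year periods.
In years: 8.93854 / 2 = 4.46927 years.

4.47 years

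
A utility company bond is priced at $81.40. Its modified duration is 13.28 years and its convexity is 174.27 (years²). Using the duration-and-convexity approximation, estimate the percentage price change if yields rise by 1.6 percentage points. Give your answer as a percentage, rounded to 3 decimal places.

-19.017%

Duration effect: -D_mod·Δy = -13.28 × (+0.016) = -0.212480
Convexity effect: ½·C·(Δy)² = 0.5 × 174.27 × (0.016)² = +0.02230656
ΔP/P ≈ -0.212480 + 0.02230656 = -0.19017344
= -19.017344%.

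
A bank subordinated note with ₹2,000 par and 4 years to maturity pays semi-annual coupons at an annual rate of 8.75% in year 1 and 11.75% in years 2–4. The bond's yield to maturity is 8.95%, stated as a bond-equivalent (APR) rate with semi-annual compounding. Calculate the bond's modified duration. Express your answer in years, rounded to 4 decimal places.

3.2604 years

Periodic yield y = 0.04475. First find Macaulay duration:
  t   CF        PV=CF/(1+0.04475)^t    t·PV
  1        87.50        83.7521        83.7521
  2        87.50        80.1647       160.3294
  3       117.50       103.0388       309.1164
  4       117.50        98.6253       394.5012
  5       117.50        94.4009       472.0043
  6       117.50        90.3574       542.1442
  7       117.50        86.4871       605.4095
  8     2,117.50     1,491.8473    11,934.7786
  Σ                  2,128.6735    14,502.0358
P = 2,128.6735; Macaulay duration = 14,502.0358 / 2,128.6735 = 6.81271 half-year periods = 3.40636 years.
Modified duration = D_Mac / (1 + y) = 3.40636 / 1.04475 = 3.26045 years.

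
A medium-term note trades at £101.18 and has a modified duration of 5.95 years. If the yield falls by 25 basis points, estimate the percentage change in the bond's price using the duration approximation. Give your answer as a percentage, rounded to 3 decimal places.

+1.488%

Duration approximation: ΔP/P ≈ -D_mod · Δy = -5.95 × (-0.0025) = +0.014875.
As a percentage: +1.4875%.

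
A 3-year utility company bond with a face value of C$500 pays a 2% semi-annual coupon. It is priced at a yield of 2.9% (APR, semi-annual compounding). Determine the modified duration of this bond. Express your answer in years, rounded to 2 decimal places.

Periodic yield y = 0.0145. First find Macaulay duration:
  t   CF        PV=CF/(1+0.0145)^t    t·PV
  1         5.00         4.9285         4.9285
  2         5.00         4.8581         9.7162
  3         5.00         4.7887        14.3660
  4         5.00         4.7202        18.8809
  5         5.00         4.6528        23.2638
  6       505.00       463.2112     2,779.2673
  Σ                    487.1595     2,850.4226
P = 487.1595; Macaulay duration = 2,850.4226 / 487.1595 = 5.85111 half-year periods = 2.92555 years.
Modified duration = D_Mac / (1 + y) = 2.92555 / 1.0145 = 2.88374 years.

2.88 years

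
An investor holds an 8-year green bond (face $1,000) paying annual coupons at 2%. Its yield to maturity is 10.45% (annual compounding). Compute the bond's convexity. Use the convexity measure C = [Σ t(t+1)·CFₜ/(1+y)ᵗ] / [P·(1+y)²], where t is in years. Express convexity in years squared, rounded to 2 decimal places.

51.74

With y = 0.1045:
  t   CF        PV=CF/(1+0.1045)^t    t·PV        t(t+1)·PV
  1        20.00        18.1077        18.1077          36.2155
  2        20.00        16.3945        32.7890          98.3671
  3        20.00        14.8434        44.5301         178.1206
  4        20.00        13.4390        53.7560         268.7801
  5        20.00        12.1675        60.8375         365.0250
  6        20.00        11.0163        66.0978         462.6845
  7        20.00         9.9740        69.8181         558.5448
  8     1,020.00       460.5475     3,684.3798      33,159.4185
  Σ                    556.4899     4,030.3162      35,127.1561
P = 556.4899.
Convexity = Σ t(t+1)·PV / [P·(1+y)²] = 35,127.1561 / (556.4899 × 1.219920) = 51.74331.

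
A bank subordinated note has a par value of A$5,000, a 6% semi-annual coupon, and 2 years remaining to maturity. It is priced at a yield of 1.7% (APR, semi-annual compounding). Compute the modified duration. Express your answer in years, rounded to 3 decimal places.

1.902 years

Periodic yield y = 0.0085. First find Macaulay duration:
  t   CF        PV=CF/(1+0.0085)^t    t·PV
  1       150.00       148.7357       148.7357
  2       150.00       147.4821       294.9643
  3       150.00       146.2391       438.7173
  4     5,150.00     4,978.5585    19,914.2342
  Σ                  5,421.0156    20,796.6516
P = 5,421.0156; Macaulay duration = 20,796.6516 / 5,421.0156 = 3.83630 half-year periods = 1.91815 years.
Modified duration = D_Mac / (1 + y) = 1.91815 / 1.0085 = 1.90198 years.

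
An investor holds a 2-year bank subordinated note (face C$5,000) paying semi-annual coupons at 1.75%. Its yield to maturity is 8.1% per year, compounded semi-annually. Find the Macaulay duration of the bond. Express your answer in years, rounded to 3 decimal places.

1.972 years

Periodic yield y = 0.0405. Discount each cash flow and weight by its period:
  t   CF        PV=CF/(1+0.0405)^t    t·PV
  1        43.75        42.0471        42.0471
  2        43.75        40.4105        80.8209
  3        43.75        38.8375       116.5126
  4     5,043.75     4,303.1374    17,212.5496
  Σ                  4,424.4325    17,451.9303
Price P = Σ PV = 4,424.4325.
Macaulay duration = Σ(t·PV) / P = 17,451.9303 / 4,424.4325 = 3.94444 half-year periods.
In years: 3.94444 / 2 = 1.97222 years.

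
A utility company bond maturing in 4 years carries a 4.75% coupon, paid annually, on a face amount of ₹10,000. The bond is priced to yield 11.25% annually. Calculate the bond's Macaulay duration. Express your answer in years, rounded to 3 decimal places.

3.701 years

Periodic yield y = 0.1125. Discount each cash flow and weight by its year:
  t   CF        PV=CF/(1+0.1125)^t    t·PV
  1       475.00       426.9663       426.9663
  2       475.00       383.7899       767.5799
  3       475.00       344.9797     1,034.9391
  4    10,475.00     6,838.3914    27,353.5655
  Σ                  7,994.1273    29,583.0508
Price P = Σ PV = 7,994.1273.
Macaulay duration = Σ(t·PV) / P = 29,583.0508 / 7,994.1273 = 3.70060 years.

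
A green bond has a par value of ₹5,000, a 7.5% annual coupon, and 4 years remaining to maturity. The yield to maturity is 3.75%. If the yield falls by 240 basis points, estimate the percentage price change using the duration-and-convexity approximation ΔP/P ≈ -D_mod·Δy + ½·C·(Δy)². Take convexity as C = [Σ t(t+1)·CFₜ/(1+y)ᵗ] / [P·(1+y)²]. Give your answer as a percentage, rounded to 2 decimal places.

+8.86%

With y = 0.0375:
  t   CF        PV=CF/(1+0.0375)^t    t·PV        t(t+1)·PV
  1       375.00       361.4458       361.4458         722.8916
  2       375.00       348.3815       696.7630       2,090.2889
  3       375.00       335.7894     1,007.3681       4,029.4725
  4     5,375.00     4,639.0179    18,556.0715      92,780.3577
  Σ                  5,684.6345    20,621.6484      99,623.0107
P = 5,684.6345; D_Mac = 3.62761 yrs; D_mod = 3.49649 yrs; C = 16.28099.
Duration effect: -3.49649 × (-0.024) = +0.083916
Convexity effect: 0.5 × 16.28099 × (-0.024)² = +0.0046889
ΔP/P ≈ +0.083916 + 0.0046889 = +0.088605 = +8.8605%.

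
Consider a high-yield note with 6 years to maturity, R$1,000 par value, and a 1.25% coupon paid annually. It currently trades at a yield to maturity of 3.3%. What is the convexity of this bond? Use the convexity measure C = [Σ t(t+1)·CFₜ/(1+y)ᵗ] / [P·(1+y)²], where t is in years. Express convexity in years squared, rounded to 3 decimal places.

37.659

With y = 0.033:
  t   CF        PV=CF/(1+0.033)^t    t·PV        t(t+1)·PV
  1        12.50        12.1007        12.1007          24.2014
  2        12.50        11.7141        23.4282          70.2847
  3        12.50        11.3399        34.0197         136.0787
  4        12.50        10.9776        43.9105         219.5527
  5        12.50        10.6269        53.1347         318.8083
  6     1,012.50       833.2841     4,999.7047      34,997.9328
  Σ                    890.0434     5,166.2985      35,766.8586
P = 890.0434.
Convexity = Σ t(t+1)·PV / [P·(1+y)²] = 35,766.8586 / (890.0434 × 1.067089) = 37.65902.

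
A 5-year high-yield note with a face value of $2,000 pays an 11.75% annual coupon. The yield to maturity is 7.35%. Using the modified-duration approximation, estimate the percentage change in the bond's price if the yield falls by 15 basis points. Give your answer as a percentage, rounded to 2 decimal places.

Periodic yield y = 0.0735. Modified duration first:
  t   CF        PV=CF/(1+0.0735)^t    t·PV
  1       235.00       218.9101       218.9101
  2       235.00       203.9219       407.8437
  3       235.00       189.9598       569.8794
  4       235.00       176.9537       707.8148
  5     2,235.00     1,567.7156     7,838.5781
  Σ                  2,357.4611     9,743.0261
P = 2,357.4611; D_Mac = 4.13285 yrs; D_mod = 4.13285/(1+0.0735) = 3.84988 yrs.
ΔP/P ≈ -D_mod · Δy = -3.84988 × (-0.0015) = +0.005775 = +0.5775%.

+0.58%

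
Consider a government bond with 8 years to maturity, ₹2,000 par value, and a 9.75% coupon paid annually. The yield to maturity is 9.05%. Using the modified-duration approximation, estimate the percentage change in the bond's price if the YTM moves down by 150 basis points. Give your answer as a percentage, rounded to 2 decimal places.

Periodic yield y = 0.0905. Modified duration first:
  t   CF        PV=CF/(1+0.0905)^t    t·PV
  1       195.00       178.8171       178.8171
  2       195.00       163.9771       327.9543
  3       195.00       150.3688       451.1063
  4       195.00       137.8897       551.5589
  5       195.00       126.4463       632.2317
  6       195.00       115.9526       695.7158
  7       195.00       106.3298       744.3085
  8     2,195.00     1,097.5623     8,780.4981
  Σ                  2,077.3437    12,362.1905
P = 2,077.3437; D_Mac = 5.95096 yrs; D_mod = 5.95096/(1+0.0905) = 5.45709 yrs.
ΔP/P ≈ -D_mod · Δy = -5.45709 × (-0.015) = +0.081856 = +8.1856%.

+8.19%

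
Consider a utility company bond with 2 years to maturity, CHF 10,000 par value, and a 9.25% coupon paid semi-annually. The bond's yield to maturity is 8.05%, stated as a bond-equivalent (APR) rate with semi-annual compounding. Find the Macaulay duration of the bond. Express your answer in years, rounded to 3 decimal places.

1.873 years

Periodic yield y = 0.04025. Discount each cash flow and weight by its period:
  t   CF        PV=CF/(1+0.04025)^t    t·PV
  1       462.50       444.6047       444.6047
  2       462.50       427.4017       854.8035
  3       462.50       410.8644     1,232.5933
  4    10,462.50     8,934.7946    35,739.1784
  Σ                 10,217.6655    38,271.1799
Price P = Σ PV = 10,217.6655.
Macaulay duration = Σ(t·PV) / P = 38,271.1799 / 10,217.6655 = 3.74559 half-year periods.
In years: 3.74559 / 2 = 1.87279 years.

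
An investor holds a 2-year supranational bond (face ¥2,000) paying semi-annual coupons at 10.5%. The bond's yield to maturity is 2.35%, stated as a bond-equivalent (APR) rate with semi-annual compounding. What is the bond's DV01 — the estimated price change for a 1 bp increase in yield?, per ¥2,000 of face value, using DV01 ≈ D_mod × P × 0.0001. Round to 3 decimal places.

¥0.427

Periodic yield y = 0.01175.
  t   CF        PV=CF/(1+0.01175)^t    t·PV
  1       105.00       103.7806       103.7806
  2       105.00       102.5753       205.1506
  3       105.00       101.3841       304.1522
  4     2,105.00     2,008.9043     8,035.6172
  Σ                  2,316.6442     8,648.7006
P = 2,316.6442; D_Mac = 3.73329 half-year periods = 1.86664 yrs; D_mod = 1.84497 yrs.
DV01 ≈ 1.84497 × 2,316.6442 × 0.0001 = 0.427413.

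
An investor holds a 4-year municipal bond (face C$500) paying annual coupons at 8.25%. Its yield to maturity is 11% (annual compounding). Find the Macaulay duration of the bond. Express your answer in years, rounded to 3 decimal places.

Periodic yield y = 0.11. Discount each cash flow and weight by its year:
  t   CF        PV=CF/(1+0.11)^t    t·PV
  1        41.25        37.1622        37.1622
  2        41.25        33.4794        66.9589
  3        41.25        30.1616        90.4849
  4       541.25       356.5381     1,426.1526
  Σ                    457.3414     1,620.7585
Price P = Σ PV = 457.3414.
Macaulay duration = Σ(t·PV) / P = 1,620.7585 / 457.3414 = 3.54387 years.

3.544 years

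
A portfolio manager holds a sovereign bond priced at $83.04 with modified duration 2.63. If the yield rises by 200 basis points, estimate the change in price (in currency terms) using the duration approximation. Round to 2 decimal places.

-$4.37

Duration approximation: ΔP/P ≈ -D_mod · Δy = -2.63 × (+0.02) = -0.052600.
ΔP ≈ 83.04 × (-0.052600) = -4.367904.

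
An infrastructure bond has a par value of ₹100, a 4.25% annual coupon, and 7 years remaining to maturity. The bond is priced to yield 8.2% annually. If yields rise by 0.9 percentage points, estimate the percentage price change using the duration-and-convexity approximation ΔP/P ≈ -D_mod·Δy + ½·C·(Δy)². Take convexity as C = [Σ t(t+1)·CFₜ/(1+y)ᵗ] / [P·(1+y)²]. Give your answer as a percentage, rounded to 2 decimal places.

With y = 0.082:
  t   CF        PV=CF/(1+0.082)^t    t·PV        t(t+1)·PV
  1         4.25         3.9279         3.9279           7.8558
  2         4.25         3.6302         7.2605          21.7814
  3         4.25         3.3551        10.0653          40.2614
  4         4.25         3.1008        12.4034          62.0169
  5         4.25         2.8658        14.3292          85.9753
  6         4.25         2.6487        15.8919         111.2435
  7       104.25        60.0462       420.3231       3,362.5850
  Σ                     79.5748       484.2014       3,691.7192
P = 79.5748; D_Mac = 6.08486 yrs; D_mod = 5.62372 yrs; C = 39.62769.
Duration effect: -5.62372 × (+0.009) = -0.050613
Convexity effect: 0.5 × 39.62769 × (0.009)² = +0.0016049
ΔP/P ≈ -0.050613 + 0.0016049 = -0.049009 = -4.9009%.

-4.90%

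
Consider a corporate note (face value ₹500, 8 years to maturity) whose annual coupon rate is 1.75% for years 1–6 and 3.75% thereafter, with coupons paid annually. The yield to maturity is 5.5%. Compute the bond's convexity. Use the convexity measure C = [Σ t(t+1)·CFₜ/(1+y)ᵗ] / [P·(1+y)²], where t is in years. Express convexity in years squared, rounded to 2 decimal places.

58.79

With y = 0.055:
  t   CF        PV=CF/(1+0.055)^t    t·PV        t(t+1)·PV
  1         8.75         8.2938         8.2938          16.5877
  2         8.75         7.8615        15.7229          47.1688
  3         8.75         7.4516        22.3549          89.4194
  4         8.75         7.0631        28.2526         141.2629
  5         8.75         6.6949        33.4746         200.8478
  6         8.75         6.3459        38.0754         266.5278
  7        18.75        12.8894        90.2261         721.8086
  8       518.75       338.0169     2,704.1353      24,337.2178
  Σ                    394.6172     2,940.5356      25,820.8409
P = 394.6172.
Convexity = Σ t(t+1)·PV / [P·(1+y)²] = 25,820.8409 / (394.6172 × 1.113025) = 58.78810.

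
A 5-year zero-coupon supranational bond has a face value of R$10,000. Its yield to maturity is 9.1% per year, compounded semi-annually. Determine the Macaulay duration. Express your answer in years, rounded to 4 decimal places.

A zero-coupon bond has a single cash flow at maturity, so its Macaulay duration equals its maturity: 5 years.
(Equivalently: 10 semi-annual periods ÷ 2 = 5 years.)

5.0000 years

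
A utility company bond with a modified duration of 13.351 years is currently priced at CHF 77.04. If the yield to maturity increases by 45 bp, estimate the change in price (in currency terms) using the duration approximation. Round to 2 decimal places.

-CHF 4.63

Duration approximation: ΔP/P ≈ -D_mod · Δy = -13.351 × (+0.0045) = -0.0600795.
ΔP ≈ 77.04 × (-0.0600795) = -4.62852468.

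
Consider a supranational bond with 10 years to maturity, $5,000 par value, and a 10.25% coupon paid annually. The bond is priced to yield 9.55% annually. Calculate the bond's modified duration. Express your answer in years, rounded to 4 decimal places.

6.1844 years

Periodic yield y = 0.0955. First find Macaulay duration:
  t   CF        PV=CF/(1+0.0955)^t    t·PV
  1       512.50       467.8229       467.8229
  2       512.50       427.0405       854.0811
  3       512.50       389.8134     1,169.4401
  4       512.50       355.8315     1,423.3258
  5       512.50       324.8119     1,624.0596
  6       512.50       296.4965     1,778.9790
  7       512.50       270.6495     1,894.5464
  8       512.50       247.0557     1,976.4453
  9       512.50       225.5186     2,029.6677
  10    5,512.50     2,214.2405    22,142.4047
  Σ                  5,219.2809    35,360.7726
P = 5,219.2809; Macaulay duration = 35,360.7726 / 5,219.2809 = 6.77503 years.
Modified duration = D_Mac / (1 + y) = 6.77503 / 1.0955 = 6.18442 years.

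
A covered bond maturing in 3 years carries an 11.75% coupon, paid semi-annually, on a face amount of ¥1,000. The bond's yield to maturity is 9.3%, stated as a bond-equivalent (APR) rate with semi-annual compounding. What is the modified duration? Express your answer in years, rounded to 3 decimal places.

Periodic yield y = 0.0465. First find Macaulay duration:
  t   CF        PV=CF/(1+0.0465)^t    t·PV
  1        58.75        56.1395        56.1395
  2        58.75        53.6450       107.2900
  3        58.75        51.2614       153.7841
  4        58.75        48.9836       195.9345
  5        58.75        46.8071       234.0355
  6     1,058.75       806.0427     4,836.2560
  Σ                  1,062.8793     5,583.4396
P = 1,062.8793; Macaulay duration = 5,583.4396 / 1,062.8793 = 5.25313 half-year periods = 2.62656 years.
Modified duration = D_Mac / (1 + y) = 2.62656 / 1.0465 = 2.50986 years.

2.510 years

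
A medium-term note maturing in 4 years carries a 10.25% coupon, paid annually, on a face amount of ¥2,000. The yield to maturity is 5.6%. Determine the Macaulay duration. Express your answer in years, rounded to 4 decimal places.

3.5165 years

Periodic yield y = 0.056. Discount each cash flow and weight by its year:
  t   CF        PV=CF/(1+0.056)^t    t·PV
  1       205.00       194.1288       194.1288
  2       205.00       183.8341       367.6682
  3       205.00       174.0853       522.2559
  4     2,205.00     1,773.1804     7,092.7216
  Σ                  2,325.2286     8,176.7744
Price P = Σ PV = 2,325.2286.
Macaulay duration = Σ(t·PV) / P = 8,176.7744 / 2,325.2286 = 3.51655 years.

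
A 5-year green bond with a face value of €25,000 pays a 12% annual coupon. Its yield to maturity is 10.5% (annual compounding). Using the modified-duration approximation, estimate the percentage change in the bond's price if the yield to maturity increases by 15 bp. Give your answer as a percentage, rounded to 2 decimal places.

-0.55%

Periodic yield y = 0.105. Modified duration first:
  t   CF        PV=CF/(1+0.105)^t    t·PV
  1     3,000.00     2,714.9321     2,714.9321
  2     3,000.00     2,456.9522     4,913.9043
  3     3,000.00     2,223.4861     6,670.4583
  4     3,000.00     2,012.2046     8,048.8185
  5    28,000.00    16,995.9968    84,979.9841
  Σ                 26,403.5718   107,328.0974
P = 26,403.5718; D_Mac = 4.06491 yrs; D_mod = 4.06491/(1+0.105) = 3.67865 yrs.
ΔP/P ≈ -D_mod · Δy = -3.67865 × (+0.0015) = -0.005518 = -0.5518%.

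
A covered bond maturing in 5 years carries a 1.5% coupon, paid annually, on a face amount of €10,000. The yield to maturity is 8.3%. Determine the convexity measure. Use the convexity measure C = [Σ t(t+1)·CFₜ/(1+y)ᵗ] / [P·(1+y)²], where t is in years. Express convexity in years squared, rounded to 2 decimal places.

With y = 0.083:
  t   CF        PV=CF/(1+0.083)^t    t·PV        t(t+1)·PV
  1       150.00       138.5042       138.5042         277.0083
  2       150.00       127.8893       255.7787         767.3360
  3       150.00       118.0880       354.2641       1,417.0564
  4       150.00       109.0379       436.1516       2,180.7578
  5    10,150.00     6,812.7705    34,063.8525     204,383.1150
  Σ                  7,306.2899    35,248.5510     209,025.2735
P = 7,306.2899.
Convexity = Σ t(t+1)·PV / [P·(1+y)²] = 209,025.2735 / (7,306.2899 × 1.172889) = 24.39186.

24.39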